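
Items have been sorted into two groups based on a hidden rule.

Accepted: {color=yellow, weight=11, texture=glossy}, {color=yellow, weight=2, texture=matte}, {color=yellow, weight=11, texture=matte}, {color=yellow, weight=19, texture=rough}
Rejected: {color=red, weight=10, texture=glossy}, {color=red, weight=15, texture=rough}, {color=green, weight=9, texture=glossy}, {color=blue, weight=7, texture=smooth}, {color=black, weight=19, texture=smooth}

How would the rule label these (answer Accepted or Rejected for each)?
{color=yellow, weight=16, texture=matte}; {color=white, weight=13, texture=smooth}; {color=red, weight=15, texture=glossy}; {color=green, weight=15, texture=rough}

All 'Accepted' examples share one property — color is yellow — and every 'Rejected' example lacks it.
{color=yellow, weight=16, texture=matte} — color is yellow, hence Accepted. {color=white, weight=13, texture=smooth} — color is white, hence Rejected. {color=red, weight=15, texture=glossy} — color is red, hence Rejected. {color=green, weight=15, texture=rough} — color is green, hence Rejected.

Accepted, Rejected, Rejected, Rejected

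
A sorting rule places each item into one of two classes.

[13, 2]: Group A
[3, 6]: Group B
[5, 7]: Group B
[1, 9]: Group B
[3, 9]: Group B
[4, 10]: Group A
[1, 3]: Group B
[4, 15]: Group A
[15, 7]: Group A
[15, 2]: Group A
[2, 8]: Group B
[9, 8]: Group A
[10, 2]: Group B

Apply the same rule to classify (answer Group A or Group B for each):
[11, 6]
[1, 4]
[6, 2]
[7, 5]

Group A, Group B, Group B, Group B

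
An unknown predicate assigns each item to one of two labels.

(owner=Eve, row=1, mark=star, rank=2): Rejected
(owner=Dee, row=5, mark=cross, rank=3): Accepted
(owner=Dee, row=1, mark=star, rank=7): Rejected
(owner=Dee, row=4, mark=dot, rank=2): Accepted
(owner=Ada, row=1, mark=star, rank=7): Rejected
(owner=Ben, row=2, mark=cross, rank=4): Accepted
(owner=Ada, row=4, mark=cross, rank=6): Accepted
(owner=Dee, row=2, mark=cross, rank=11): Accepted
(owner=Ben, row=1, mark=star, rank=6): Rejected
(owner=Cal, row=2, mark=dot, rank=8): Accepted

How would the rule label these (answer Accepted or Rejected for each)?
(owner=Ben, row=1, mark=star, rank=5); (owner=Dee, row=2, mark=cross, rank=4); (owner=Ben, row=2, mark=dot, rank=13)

The classifier is using: row ≥ 2.

Rejected, Accepted, Accepted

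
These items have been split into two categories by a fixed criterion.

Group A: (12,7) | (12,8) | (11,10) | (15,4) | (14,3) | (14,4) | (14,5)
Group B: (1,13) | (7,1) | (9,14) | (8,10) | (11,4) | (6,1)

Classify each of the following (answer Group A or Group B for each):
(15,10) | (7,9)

The pattern is that an item is 'Group A' exactly when: first > second AND sum ≥ 17.
(15,10) → 15 > 10, 15+10 = 25 → Group A. (7,9) → 7 < 9, 7+9 = 16 → Group B.

Group A, Group B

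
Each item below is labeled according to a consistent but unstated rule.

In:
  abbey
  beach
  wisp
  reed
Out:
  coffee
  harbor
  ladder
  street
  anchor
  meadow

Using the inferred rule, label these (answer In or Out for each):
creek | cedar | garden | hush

The pattern is that an item is 'In' exactly when: length ≤ 5.
creek: length 5 — checks out, so In. cedar: length 5 — checks out, so In. garden: length 6 — doesn't qualify, so Out. hush: length 4 — checks out, so In.

In, In, Out, In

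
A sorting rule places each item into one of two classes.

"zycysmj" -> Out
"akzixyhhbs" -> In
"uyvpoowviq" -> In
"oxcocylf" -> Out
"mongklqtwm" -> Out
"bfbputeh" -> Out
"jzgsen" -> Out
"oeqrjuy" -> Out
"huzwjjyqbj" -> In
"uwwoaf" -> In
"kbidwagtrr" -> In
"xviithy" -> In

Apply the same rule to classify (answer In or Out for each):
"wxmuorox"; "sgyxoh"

Out, Out

A rule that fits every label: has a double letter — true of each 'In' example, false of each 'Out' one.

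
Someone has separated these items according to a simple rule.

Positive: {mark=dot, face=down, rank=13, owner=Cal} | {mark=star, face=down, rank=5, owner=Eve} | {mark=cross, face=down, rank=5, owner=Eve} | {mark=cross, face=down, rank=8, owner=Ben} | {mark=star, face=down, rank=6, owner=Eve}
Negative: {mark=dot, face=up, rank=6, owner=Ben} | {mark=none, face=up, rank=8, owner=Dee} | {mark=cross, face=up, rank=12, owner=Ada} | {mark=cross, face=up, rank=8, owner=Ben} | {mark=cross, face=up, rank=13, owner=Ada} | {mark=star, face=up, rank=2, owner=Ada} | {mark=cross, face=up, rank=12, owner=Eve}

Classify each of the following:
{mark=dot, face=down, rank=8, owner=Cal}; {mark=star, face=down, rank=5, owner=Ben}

Positive, Positive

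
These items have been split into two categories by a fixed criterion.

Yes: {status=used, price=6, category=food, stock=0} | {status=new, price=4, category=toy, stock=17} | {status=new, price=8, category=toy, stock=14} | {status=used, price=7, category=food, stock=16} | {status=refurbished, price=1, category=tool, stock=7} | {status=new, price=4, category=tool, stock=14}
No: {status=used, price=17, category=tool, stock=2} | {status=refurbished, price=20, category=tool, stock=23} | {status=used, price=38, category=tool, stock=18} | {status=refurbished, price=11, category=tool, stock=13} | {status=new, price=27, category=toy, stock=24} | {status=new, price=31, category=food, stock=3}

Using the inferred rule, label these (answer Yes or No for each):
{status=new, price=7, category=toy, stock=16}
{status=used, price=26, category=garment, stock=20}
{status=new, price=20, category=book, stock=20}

The classifier is using: price ≤ 8.
{status=new, price=7, category=toy, stock=16} → price = 7 → Yes. {status=used, price=26, category=garment, stock=20} → price = 26 → No. {status=new, price=20, category=book, stock=20} → price = 20 → No.

Yes, No, No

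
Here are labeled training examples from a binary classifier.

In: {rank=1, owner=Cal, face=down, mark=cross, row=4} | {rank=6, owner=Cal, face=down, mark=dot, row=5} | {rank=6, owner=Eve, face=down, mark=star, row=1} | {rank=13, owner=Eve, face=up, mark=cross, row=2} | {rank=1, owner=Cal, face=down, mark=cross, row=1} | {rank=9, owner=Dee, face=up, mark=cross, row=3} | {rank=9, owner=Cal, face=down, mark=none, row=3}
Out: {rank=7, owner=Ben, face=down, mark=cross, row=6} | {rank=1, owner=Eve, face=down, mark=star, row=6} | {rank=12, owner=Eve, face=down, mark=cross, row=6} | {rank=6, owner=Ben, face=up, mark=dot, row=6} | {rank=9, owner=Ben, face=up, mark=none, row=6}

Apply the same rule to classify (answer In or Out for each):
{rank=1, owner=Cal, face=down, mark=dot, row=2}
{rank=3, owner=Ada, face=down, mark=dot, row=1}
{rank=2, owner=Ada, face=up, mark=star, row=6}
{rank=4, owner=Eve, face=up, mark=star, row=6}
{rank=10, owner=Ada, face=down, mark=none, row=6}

In, In, Out, Out, Out

The simplest hypothesis consistent with all the labels is: row ≤ 5.
{rank=1, owner=Cal, face=down, mark=dot, row=2}: row = 2, fits → In. {rank=3, owner=Ada, face=down, mark=dot, row=1}: row = 1, fits → In. {rank=2, owner=Ada, face=up, mark=star, row=6}: row = 6, lacks this property → Out. {rank=4, owner=Eve, face=up, mark=star, row=6}: row = 6, lacks this property → Out. {rank=10, owner=Ada, face=down, mark=none, row=6}: row = 6, lacks this property → Out.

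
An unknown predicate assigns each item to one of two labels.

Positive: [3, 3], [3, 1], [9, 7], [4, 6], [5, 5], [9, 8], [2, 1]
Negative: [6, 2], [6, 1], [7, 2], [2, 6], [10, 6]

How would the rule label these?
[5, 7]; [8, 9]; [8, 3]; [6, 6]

The common property of the 'Positive' items is: |first − second| ≤ 2. No 'Negative' item has it.

Positive, Positive, Negative, Positive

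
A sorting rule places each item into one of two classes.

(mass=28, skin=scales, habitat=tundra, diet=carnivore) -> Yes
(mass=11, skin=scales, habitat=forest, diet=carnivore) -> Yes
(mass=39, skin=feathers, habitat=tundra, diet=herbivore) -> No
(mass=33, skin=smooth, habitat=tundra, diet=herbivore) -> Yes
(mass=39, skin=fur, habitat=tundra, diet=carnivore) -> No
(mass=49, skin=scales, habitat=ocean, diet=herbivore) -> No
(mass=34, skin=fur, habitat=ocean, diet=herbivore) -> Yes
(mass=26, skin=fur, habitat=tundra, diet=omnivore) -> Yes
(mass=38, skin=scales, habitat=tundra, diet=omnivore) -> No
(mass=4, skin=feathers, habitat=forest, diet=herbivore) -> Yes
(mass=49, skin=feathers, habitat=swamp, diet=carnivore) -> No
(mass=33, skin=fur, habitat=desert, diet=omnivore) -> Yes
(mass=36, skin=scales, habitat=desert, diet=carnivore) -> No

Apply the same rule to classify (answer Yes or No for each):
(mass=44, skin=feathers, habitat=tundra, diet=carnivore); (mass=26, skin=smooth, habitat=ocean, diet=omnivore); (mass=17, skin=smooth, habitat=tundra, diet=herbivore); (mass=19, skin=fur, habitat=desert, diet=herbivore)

The distinguishing property — mass ≤ 34 — holds for all the 'Yes' cases and none of the 'No' cases.
No: (mass=44, skin=feathers, habitat=tundra, diet=carnivore), since mass = 44. Yes: (mass=26, skin=smooth, habitat=ocean, diet=omnivore), since mass = 26. Yes: (mass=17, skin=smooth, habitat=tundra, diet=herbivore), since mass = 17. Yes: (mass=19, skin=fur, habitat=desert, diet=herbivore), since mass = 19.

No, Yes, Yes, Yes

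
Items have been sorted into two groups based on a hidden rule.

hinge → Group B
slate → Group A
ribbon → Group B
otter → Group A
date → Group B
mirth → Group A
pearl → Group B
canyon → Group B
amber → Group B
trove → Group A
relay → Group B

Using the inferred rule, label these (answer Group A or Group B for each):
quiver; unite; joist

Group B, Group A, Group A

The distinguishing property — odd length AND contains 't' — holds for all the 'Group A' cases and none of the 'Group B' cases.
quiver: Group B (length 6, no 't'). unite: Group A (length 5, has 't'). joist: Group A (length 5, has 't').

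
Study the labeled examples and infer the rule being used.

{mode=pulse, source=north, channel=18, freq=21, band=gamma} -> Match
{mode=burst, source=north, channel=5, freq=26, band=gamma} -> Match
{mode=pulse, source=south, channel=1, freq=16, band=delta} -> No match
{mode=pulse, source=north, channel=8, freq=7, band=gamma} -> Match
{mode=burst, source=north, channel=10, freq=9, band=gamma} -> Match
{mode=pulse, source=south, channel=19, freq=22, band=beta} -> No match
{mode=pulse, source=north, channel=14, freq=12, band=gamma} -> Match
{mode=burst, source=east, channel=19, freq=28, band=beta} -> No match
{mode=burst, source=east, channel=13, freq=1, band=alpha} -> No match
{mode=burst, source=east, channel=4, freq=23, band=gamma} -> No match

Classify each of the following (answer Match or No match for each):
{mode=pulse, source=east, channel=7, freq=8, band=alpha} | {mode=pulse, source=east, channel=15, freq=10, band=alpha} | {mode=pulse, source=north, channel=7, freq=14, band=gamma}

A rule that fits every label: source is north — true of each 'Match' example, false of each 'No match' one.
{mode=pulse, source=east, channel=7, freq=8, band=alpha}: source is east, doesn't match → No match. {mode=pulse, source=east, channel=15, freq=10, band=alpha}: source is east, doesn't match → No match. {mode=pulse, source=north, channel=7, freq=14, band=gamma}: source is north, qualifies → Match.

No match, No match, Match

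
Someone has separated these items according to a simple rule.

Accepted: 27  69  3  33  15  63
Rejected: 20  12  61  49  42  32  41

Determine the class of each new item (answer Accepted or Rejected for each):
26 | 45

Rejected, Accepted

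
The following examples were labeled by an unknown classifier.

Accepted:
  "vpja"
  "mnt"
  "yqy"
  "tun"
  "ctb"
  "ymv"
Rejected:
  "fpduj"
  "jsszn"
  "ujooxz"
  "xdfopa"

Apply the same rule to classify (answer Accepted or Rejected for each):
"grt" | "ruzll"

Accepted, Rejected

The simplest hypothesis consistent with all the labels is: length ≤ 4.
"grt" → length 3 → Accepted. "ruzll" → length 5 → Rejected.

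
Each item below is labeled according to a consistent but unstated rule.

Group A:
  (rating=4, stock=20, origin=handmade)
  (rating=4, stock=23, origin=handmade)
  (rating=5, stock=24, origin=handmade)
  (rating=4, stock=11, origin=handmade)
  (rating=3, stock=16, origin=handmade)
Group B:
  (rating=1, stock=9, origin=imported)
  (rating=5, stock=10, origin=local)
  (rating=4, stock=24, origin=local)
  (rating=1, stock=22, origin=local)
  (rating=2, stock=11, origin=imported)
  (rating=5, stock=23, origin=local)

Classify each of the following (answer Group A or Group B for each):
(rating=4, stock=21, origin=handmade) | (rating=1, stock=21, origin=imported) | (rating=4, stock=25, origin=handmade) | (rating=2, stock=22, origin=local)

The simplest hypothesis consistent with all the labels is: origin is handmade.
(rating=4, stock=21, origin=handmade) → origin is handmade → Group A. (rating=1, stock=21, origin=imported) → origin is imported → Group B. (rating=4, stock=25, origin=handmade) → origin is handmade → Group A. (rating=2, stock=22, origin=local) → origin is local → Group B.

Group A, Group B, Group A, Group B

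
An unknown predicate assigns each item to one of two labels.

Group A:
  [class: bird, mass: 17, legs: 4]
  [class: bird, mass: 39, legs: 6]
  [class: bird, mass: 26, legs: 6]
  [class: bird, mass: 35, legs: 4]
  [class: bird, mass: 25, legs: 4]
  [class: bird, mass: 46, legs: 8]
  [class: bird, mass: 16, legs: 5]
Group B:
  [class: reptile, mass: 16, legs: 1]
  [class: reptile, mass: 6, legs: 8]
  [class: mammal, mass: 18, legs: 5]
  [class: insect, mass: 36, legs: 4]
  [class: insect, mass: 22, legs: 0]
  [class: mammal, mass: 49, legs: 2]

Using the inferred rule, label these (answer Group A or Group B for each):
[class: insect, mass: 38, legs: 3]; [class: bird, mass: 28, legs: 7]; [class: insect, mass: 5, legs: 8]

Group B, Group A, Group B

Every 'Group A' example satisfies: class is bird. None of the 'Group B' examples do.
[class: insect, mass: 38, legs: 3]: Group B (class is insect).
[class: bird, mass: 28, legs: 7]: Group A (class is bird).
[class: insect, mass: 5, legs: 8]: Group B (class is insect).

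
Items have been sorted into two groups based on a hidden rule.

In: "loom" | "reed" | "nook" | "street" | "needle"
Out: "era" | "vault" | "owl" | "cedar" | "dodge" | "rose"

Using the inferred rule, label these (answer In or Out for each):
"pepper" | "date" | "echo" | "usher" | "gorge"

In, Out, Out, Out, Out

'In' ⟺ has a double letter.
"pepper": 'pp' doubled, fits → In. "date": no doubled letter, doesn't match → Out. "echo": no doubled letter, doesn't match → Out. "usher": no doubled letter, doesn't match → Out. "gorge": no doubled letter, doesn't match → Out.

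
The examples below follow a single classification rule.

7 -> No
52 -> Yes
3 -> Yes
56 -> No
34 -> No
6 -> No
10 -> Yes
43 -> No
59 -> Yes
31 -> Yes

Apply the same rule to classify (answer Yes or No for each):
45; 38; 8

All 'Yes' examples share one property — ≡ 3 (mod 7) — and every 'No' example lacks it.
45 → 45 mod 7 = 3 → Yes.
38 → 38 mod 7 = 3 → Yes.
8 → 8 mod 7 = 1 → No.

Yes, Yes, No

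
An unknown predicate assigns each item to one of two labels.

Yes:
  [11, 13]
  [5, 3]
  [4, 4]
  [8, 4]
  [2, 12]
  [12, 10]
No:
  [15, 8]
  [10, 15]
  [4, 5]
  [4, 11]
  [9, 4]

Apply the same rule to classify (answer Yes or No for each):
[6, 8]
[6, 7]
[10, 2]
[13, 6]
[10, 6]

Looking at the examples, the only property every 'Yes' case has and every 'No' case lacks is: sum is even.

Yes, No, Yes, No, Yes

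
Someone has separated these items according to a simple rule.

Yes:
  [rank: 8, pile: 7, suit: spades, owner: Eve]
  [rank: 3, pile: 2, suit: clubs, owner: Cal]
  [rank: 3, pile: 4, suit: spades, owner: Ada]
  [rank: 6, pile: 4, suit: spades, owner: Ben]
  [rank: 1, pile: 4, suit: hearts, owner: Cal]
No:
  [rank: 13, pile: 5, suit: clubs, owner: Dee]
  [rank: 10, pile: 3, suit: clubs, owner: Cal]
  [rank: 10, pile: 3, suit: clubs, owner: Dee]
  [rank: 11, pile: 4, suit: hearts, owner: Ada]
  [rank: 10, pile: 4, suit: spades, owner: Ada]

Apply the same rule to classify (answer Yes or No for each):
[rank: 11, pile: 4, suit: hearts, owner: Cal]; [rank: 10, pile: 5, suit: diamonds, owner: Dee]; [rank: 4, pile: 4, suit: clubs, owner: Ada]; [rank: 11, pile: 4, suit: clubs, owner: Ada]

No, No, Yes, No

The rule appears to be: rank ≤ 8.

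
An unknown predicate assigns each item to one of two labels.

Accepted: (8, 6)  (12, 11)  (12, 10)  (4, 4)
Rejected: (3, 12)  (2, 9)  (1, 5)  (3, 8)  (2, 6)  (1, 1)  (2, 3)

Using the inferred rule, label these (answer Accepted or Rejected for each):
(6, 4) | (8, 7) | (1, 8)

Accepted, Accepted, Rejected

All 'Accepted' examples share one property — first ≥ 4 — and every 'Rejected' example lacks it.
(6, 4): first 6 — has this property, so Accepted. (8, 7): first 8 — has this property, so Accepted. (1, 8): first 1 — fails this test, so Rejected.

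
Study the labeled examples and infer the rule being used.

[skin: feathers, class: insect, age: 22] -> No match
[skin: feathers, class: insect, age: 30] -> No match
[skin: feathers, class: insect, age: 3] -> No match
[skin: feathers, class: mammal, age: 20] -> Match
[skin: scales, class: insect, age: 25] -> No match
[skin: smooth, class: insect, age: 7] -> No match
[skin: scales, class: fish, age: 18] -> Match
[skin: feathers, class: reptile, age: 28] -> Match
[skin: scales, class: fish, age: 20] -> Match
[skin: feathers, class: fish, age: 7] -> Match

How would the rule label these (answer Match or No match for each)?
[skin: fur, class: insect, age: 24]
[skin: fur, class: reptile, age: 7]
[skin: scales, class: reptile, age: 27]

No match, Match, Match

The common property of the 'Match' items is: class is not insect. No 'No match' item has it.
No match: [skin: fur, class: insect, age: 24], since class is insect. Match: [skin: fur, class: reptile, age: 7], since class is reptile. Match: [skin: scales, class: reptile, age: 27], since class is reptile.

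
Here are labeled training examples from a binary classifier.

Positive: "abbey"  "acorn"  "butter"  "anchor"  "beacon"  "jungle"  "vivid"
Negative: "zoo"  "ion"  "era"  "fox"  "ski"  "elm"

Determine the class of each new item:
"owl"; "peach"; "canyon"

Negative, Positive, Positive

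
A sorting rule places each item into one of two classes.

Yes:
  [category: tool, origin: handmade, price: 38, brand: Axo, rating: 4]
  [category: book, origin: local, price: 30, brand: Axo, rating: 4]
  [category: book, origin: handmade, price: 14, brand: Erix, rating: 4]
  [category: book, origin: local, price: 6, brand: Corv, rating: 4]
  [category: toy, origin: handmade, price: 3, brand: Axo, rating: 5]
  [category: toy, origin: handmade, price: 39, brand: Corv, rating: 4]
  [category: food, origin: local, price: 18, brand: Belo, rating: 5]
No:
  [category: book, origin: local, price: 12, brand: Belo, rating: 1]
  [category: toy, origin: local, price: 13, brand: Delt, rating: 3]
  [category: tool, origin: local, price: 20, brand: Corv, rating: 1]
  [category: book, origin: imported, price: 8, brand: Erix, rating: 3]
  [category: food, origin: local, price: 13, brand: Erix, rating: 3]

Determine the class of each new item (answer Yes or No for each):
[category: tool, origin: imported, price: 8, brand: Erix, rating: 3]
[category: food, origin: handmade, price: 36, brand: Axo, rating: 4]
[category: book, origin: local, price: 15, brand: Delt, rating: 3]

No, Yes, No

The common property of the 'Yes' items is: rating ≥ 4. No 'No' item has it.
[category: tool, origin: imported, price: 8, brand: Erix, rating: 3]: rating = 3 — doesn't match, so No. [category: food, origin: handmade, price: 36, brand: Axo, rating: 4]: rating = 4 — meets the rule, so Yes. [category: book, origin: local, price: 15, brand: Delt, rating: 3]: rating = 3 — doesn't match, so No.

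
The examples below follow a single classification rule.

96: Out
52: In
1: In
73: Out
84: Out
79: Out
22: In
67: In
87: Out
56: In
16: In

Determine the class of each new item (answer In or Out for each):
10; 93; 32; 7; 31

In, Out, In, In, In

Rule: at most 67. This holds for each 'In' example and fails for each 'Out' one.
10 → 10 ≤ 67 → In. 93 → 93 > 67 → Out. 32 → 32 ≤ 67 → In. 7 → 7 ≤ 67 → In. 31 → 31 ≤ 67 → In.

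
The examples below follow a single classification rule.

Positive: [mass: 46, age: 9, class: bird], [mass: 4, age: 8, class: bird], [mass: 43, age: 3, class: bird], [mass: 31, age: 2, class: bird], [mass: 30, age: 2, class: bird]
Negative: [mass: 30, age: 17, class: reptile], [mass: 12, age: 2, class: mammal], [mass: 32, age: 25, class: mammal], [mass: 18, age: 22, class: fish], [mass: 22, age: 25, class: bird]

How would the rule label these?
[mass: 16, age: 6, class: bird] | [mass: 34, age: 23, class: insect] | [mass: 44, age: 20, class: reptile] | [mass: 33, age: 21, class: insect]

Positive, Negative, Negative, Negative

The rule appears to be: class is bird AND age ≤ 9.
Positive: [mass: 16, age: 6, class: bird], since class is bird, age = 6. Negative: [mass: 34, age: 23, class: insect], since class is insect, age = 23. Negative: [mass: 44, age: 20, class: reptile], since class is reptile, age = 20. Negative: [mass: 33, age: 21, class: insect], since class is insect, age = 21.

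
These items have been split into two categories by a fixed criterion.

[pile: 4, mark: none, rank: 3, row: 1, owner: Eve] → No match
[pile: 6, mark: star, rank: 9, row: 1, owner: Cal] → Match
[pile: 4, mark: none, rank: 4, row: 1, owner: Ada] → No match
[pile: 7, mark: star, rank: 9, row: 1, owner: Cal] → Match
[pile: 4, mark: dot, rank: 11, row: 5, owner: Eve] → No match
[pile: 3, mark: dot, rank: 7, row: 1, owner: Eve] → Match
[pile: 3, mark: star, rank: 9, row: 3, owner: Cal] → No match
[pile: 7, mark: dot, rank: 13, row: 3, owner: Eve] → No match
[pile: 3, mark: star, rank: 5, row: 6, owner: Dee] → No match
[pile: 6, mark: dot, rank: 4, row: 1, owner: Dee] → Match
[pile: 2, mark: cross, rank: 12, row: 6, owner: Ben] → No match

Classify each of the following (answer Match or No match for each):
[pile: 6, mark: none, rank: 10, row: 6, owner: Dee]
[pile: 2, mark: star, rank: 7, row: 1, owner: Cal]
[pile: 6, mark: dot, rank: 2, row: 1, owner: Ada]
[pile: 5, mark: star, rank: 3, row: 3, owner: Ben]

The classifier is using: row = 1 AND pile ≠ 4.

No match, Match, Match, No match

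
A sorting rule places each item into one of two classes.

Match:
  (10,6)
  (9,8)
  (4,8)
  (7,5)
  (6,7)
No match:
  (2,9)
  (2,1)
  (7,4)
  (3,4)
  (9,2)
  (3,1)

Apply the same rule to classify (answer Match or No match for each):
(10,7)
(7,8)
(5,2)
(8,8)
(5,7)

Match, Match, No match, Match, Match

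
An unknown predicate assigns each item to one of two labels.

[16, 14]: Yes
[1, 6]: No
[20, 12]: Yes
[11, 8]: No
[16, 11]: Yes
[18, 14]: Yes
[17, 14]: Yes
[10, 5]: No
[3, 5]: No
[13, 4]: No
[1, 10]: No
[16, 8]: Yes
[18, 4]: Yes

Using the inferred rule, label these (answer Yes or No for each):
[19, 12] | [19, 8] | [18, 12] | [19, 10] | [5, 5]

'Yes' ⟺ sum ≥ 22.
[19, 12]: 19+12 = 31 — checks out, so Yes.
[19, 8]: 19+8 = 27 — checks out, so Yes.
[18, 12]: 18+12 = 30 — checks out, so Yes.
[19, 10]: 19+10 = 29 — checks out, so Yes.
[5, 5]: 5+5 = 10 — doesn't qualify, so No.

Yes, Yes, Yes, Yes, No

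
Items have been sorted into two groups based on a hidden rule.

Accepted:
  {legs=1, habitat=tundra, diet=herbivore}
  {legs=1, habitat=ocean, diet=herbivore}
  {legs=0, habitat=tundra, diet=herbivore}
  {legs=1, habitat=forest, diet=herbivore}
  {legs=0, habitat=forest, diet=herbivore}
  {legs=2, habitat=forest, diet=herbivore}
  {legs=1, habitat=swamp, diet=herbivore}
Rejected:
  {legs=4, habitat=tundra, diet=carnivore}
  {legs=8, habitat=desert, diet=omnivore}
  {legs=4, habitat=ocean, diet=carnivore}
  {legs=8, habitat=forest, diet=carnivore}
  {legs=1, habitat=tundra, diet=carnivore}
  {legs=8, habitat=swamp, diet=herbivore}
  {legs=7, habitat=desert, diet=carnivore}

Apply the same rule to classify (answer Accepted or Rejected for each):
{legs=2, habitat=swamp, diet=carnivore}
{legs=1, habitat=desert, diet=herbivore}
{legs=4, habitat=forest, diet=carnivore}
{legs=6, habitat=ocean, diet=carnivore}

Rejected, Accepted, Rejected, Rejected

The classifier is using: diet is herbivore AND legs ≤ 2.
{legs=2, habitat=swamp, diet=carnivore} → diet is carnivore, legs = 2 → Rejected. {legs=1, habitat=desert, diet=herbivore} → diet is herbivore, legs = 1 → Accepted. {legs=4, habitat=forest, diet=carnivore} → diet is carnivore, legs = 4 → Rejected. {legs=6, habitat=ocean, diet=carnivore} → diet is carnivore, legs = 6 → Rejected.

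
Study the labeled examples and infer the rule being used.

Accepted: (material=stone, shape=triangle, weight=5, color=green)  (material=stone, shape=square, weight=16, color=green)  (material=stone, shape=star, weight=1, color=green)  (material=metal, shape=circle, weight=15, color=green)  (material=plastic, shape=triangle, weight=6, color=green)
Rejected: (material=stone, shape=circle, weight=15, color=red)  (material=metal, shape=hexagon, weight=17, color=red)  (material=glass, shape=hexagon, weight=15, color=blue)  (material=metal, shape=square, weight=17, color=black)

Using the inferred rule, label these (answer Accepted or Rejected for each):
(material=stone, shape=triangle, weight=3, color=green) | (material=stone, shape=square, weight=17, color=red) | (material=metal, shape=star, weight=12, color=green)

Comparing the two groups points to one rule — color is green.
(material=stone, shape=triangle, weight=3, color=green) → color is green → Accepted. (material=stone, shape=square, weight=17, color=red) → color is red → Rejected. (material=metal, shape=star, weight=12, color=green) → color is green → Accepted.

Accepted, Rejected, Accepted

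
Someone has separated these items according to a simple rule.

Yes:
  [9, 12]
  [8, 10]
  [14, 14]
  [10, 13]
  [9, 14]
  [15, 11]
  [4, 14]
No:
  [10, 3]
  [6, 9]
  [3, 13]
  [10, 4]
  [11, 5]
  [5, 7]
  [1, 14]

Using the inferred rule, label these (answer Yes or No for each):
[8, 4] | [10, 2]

No, No

Rule: sum ≥ 18. This holds for each 'Yes' example and fails for each 'No' one.
[8, 4]: No (8+4 = 12).
[10, 2]: No (10+2 = 12).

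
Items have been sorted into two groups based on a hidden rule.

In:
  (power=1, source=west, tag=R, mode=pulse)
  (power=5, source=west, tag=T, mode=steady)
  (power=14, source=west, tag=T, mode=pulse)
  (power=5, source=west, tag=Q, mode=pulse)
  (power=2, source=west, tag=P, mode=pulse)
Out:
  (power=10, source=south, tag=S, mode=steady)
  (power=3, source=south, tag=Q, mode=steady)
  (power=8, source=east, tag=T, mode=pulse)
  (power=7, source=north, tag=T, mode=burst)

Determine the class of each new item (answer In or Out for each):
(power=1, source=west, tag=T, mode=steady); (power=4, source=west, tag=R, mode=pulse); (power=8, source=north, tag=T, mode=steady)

In, In, Out

The common property of the 'In' items is: source is west. No 'Out' item has it.
(power=1, source=west, tag=T, mode=steady) → source is west → In.
(power=4, source=west, tag=R, mode=pulse) → source is west → In.
(power=8, source=north, tag=T, mode=steady) → source is north → Out.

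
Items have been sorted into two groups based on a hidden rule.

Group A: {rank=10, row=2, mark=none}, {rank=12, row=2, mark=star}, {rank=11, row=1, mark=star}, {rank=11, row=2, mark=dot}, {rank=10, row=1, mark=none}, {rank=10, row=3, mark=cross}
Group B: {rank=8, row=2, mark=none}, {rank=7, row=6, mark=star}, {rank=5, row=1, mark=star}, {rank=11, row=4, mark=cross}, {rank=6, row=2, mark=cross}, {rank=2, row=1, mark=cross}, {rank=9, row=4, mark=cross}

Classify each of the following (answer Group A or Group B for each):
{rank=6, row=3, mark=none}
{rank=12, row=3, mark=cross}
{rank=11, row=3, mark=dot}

Group B, Group A, Group A

The pattern is that an item is 'Group A' exactly when: rank ≥ 9 AND row ≤ 3.
{rank=6, row=3, mark=none}: Group B (rank = 6, row = 3). {rank=12, row=3, mark=cross}: Group A (rank = 12, row = 3). {rank=11, row=3, mark=dot}: Group A (rank = 11, row = 3).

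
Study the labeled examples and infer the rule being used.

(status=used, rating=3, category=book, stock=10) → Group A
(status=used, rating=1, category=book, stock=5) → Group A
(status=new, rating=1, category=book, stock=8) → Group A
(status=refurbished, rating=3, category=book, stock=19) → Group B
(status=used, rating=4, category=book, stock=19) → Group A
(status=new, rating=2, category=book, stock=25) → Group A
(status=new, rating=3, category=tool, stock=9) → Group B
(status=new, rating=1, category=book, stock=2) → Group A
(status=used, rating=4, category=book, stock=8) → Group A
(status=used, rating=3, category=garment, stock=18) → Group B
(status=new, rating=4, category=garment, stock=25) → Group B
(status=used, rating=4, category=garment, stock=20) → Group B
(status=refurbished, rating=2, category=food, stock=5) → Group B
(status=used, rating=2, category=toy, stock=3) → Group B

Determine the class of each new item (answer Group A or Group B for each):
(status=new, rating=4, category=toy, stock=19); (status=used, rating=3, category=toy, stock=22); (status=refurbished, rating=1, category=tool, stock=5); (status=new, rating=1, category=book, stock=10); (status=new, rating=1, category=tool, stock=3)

One predicate separates the groups cleanly: status is not refurbished AND category is book.
(status=new, rating=4, category=toy, stock=19): status is new, category is toy, does not pass → Group B.
(status=used, rating=3, category=toy, stock=22): status is used, category is toy, does not pass → Group B.
(status=refurbished, rating=1, category=tool, stock=5): status is refurbished, category is tool, does not pass → Group B.
(status=new, rating=1, category=book, stock=10): status is new, category is book, satisfies this → Group A.
(status=new, rating=1, category=tool, stock=3): status is new, category is tool, does not pass → Group B.

Group B, Group B, Group B, Group A, Group B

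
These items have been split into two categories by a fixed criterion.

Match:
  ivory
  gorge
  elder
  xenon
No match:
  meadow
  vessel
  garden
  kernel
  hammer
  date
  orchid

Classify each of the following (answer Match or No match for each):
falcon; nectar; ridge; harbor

No match, No match, Match, No match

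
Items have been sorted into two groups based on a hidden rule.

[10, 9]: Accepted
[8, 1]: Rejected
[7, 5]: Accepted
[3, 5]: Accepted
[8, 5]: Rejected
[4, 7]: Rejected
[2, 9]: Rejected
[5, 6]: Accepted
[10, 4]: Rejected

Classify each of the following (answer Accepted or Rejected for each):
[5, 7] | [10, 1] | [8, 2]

Accepted, Rejected, Rejected

Every 'Accepted' example satisfies: |first − second| ≤ 2. None of the 'Rejected' examples do.
[5, 7] → |5−7| = 2 → Accepted.
[10, 1] → |10−1| = 9 → Rejected.
[8, 2] → |8−2| = 6 → Rejected.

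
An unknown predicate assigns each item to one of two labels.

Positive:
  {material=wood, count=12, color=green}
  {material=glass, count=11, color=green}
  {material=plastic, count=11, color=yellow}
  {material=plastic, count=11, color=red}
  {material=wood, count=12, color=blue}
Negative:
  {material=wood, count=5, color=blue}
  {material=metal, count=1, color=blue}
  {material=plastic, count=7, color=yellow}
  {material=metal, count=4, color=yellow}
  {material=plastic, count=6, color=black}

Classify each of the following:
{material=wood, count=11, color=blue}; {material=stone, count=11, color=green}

The common property of the 'Positive' items is: count ≥ 11. No 'Negative' item has it.
Positive: {material=wood, count=11, color=blue}, since count = 11.
Positive: {material=stone, count=11, color=green}, since count = 11.

Positive, Positive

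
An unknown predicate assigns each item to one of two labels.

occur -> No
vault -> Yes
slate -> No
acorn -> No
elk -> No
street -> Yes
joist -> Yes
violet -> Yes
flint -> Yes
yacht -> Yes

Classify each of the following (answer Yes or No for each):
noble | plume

A rule that fits every label: ends with 't' — true of each 'Yes' example, false of each 'No' one.
noble: ends with 'e' — doesn't match, so No. plume: ends with 'e' — doesn't match, so No.

No, No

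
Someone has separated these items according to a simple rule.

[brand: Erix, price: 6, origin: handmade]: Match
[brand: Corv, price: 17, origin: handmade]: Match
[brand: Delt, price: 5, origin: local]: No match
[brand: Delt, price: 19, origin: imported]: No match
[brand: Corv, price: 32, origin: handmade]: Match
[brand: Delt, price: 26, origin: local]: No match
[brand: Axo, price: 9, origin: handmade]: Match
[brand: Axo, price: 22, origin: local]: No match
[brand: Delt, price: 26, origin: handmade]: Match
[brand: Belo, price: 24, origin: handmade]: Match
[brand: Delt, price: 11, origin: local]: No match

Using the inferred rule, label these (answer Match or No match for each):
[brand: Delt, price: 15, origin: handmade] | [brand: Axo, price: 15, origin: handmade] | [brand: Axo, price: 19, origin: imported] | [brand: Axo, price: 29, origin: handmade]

Checking candidate rules against both groups, what survives is: origin is handmade.
[brand: Delt, price: 15, origin: handmade] — origin is handmade, hence Match. [brand: Axo, price: 15, origin: handmade] — origin is handmade, hence Match. [brand: Axo, price: 19, origin: imported] — origin is imported, hence No match. [brand: Axo, price: 29, origin: handmade] — origin is handmade, hence Match.

Match, Match, No match, Match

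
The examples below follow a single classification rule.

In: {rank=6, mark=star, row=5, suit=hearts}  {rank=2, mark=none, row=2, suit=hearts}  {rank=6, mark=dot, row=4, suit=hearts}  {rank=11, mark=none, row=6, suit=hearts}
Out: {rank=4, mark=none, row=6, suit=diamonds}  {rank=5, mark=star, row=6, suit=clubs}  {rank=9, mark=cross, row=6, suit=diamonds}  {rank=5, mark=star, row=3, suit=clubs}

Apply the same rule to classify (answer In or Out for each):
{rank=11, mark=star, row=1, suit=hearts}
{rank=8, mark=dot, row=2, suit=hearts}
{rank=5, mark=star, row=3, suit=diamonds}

In, In, Out

All 'In' examples share one property — suit is hearts — and every 'Out' example lacks it.
{rank=11, mark=star, row=1, suit=hearts} — suit is hearts, hence In. {rank=8, mark=dot, row=2, suit=hearts} — suit is hearts, hence In. {rank=5, mark=star, row=3, suit=diamonds} — suit is diamonds, hence Out.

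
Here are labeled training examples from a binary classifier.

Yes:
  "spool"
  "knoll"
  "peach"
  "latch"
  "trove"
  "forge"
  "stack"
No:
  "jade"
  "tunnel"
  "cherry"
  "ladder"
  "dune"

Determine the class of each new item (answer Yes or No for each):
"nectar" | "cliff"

The distinguishing property — odd length — holds for all the 'Yes' cases and none of the 'No' cases.

No, Yes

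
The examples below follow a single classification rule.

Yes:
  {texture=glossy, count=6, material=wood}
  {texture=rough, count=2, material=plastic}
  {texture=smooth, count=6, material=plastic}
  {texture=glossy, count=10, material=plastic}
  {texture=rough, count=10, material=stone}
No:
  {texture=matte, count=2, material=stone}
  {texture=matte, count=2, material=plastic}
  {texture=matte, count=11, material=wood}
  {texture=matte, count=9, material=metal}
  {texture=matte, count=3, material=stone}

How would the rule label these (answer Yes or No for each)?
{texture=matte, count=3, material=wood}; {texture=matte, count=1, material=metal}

All 'Yes' examples share one property — texture is not matte — and every 'No' example lacks it.
{texture=matte, count=3, material=wood}: texture is matte, doesn't qualify → No. {texture=matte, count=1, material=metal}: texture is matte, doesn't qualify → No.

No, No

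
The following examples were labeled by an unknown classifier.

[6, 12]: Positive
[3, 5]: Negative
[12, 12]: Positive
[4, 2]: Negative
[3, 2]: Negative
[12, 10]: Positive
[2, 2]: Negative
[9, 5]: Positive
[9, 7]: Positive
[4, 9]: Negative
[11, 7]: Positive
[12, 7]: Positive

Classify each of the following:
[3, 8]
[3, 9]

Negative, Negative

Every 'Positive' example satisfies: sum ≥ 14. None of the 'Negative' examples do.
[3, 8] → 3+8 = 11 → Negative.
[3, 9] → 3+9 = 12 → Negative.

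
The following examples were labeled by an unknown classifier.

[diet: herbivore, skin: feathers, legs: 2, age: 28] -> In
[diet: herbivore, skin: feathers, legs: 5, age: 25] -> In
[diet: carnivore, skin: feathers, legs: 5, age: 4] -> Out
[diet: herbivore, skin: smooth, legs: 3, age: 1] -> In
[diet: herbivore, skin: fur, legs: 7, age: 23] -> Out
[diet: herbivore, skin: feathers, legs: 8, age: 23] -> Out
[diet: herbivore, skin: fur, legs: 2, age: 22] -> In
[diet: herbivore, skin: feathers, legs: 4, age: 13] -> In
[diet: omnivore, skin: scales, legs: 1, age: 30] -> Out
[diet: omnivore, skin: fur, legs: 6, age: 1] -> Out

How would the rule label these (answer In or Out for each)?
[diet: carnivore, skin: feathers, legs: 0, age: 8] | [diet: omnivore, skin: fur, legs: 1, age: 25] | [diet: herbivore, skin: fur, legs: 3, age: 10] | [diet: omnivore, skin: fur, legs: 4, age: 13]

The pattern is that an item is 'In' exactly when: diet is herbivore AND legs ≤ 5.
[diet: carnivore, skin: feathers, legs: 0, age: 8] — diet is carnivore, legs = 0, hence Out.
[diet: omnivore, skin: fur, legs: 1, age: 25] — diet is omnivore, legs = 1, hence Out.
[diet: herbivore, skin: fur, legs: 3, age: 10] — diet is herbivore, legs = 3, hence In.
[diet: omnivore, skin: fur, legs: 4, age: 13] — diet is omnivore, legs = 4, hence Out.

Out, Out, In, Out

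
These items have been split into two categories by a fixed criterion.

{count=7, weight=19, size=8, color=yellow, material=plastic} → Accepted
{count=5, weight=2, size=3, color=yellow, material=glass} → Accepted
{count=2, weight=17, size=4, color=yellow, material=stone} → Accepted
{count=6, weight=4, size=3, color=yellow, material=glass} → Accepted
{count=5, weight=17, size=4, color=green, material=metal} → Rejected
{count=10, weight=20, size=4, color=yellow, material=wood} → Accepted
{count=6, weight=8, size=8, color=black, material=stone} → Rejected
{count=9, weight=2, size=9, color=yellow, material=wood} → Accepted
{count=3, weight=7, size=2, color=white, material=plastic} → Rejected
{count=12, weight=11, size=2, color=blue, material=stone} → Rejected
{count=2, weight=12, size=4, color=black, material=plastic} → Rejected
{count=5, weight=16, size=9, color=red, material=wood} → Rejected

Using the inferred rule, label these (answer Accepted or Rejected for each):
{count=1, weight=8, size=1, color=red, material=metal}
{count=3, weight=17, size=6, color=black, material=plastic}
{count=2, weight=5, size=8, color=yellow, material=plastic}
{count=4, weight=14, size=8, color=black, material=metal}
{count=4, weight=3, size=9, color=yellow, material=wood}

Rejected, Rejected, Accepted, Rejected, Accepted

The rule appears to be: color is yellow.
{count=1, weight=8, size=1, color=red, material=metal} — color is red, hence Rejected.
{count=3, weight=17, size=6, color=black, material=plastic} — color is black, hence Rejected.
{count=2, weight=5, size=8, color=yellow, material=plastic} — color is yellow, hence Accepted.
{count=4, weight=14, size=8, color=black, material=metal} — color is black, hence Rejected.
{count=4, weight=3, size=9, color=yellow, material=wood} — color is yellow, hence Accepted.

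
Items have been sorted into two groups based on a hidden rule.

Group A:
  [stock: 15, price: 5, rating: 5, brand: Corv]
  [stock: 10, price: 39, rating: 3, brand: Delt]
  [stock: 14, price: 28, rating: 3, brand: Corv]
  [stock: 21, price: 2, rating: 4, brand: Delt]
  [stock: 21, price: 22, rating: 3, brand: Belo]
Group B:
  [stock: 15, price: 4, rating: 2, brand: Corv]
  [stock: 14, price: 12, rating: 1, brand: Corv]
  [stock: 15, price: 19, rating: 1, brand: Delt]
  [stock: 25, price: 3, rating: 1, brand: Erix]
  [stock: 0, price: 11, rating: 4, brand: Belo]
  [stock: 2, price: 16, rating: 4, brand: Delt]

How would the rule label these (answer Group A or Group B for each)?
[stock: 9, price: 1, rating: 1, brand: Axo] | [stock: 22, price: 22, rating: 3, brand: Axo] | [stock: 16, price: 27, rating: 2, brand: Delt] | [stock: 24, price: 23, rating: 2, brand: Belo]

Rule: rating ≥ 3 AND stock ≥ 10. This holds for each 'Group A' example and fails for each 'Group B' one.
[stock: 9, price: 1, rating: 1, brand: Axo] → rating = 1, stock = 9 → Group B. [stock: 22, price: 22, rating: 3, brand: Axo] → rating = 3, stock = 22 → Group A. [stock: 16, price: 27, rating: 2, brand: Delt] → rating = 2, stock = 16 → Group B. [stock: 24, price: 23, rating: 2, brand: Belo] → rating = 2, stock = 24 → Group B.

Group B, Group A, Group B, Group B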